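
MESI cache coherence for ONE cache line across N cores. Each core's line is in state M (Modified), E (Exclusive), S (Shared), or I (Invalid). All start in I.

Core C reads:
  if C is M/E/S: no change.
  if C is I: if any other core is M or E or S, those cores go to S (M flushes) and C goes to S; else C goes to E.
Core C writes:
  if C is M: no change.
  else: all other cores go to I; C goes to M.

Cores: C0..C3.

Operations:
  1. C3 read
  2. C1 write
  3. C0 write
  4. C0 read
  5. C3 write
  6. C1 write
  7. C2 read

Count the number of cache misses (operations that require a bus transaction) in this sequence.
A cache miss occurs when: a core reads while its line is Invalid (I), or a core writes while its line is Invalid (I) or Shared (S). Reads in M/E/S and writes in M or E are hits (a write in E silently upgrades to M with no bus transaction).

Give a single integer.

Answer: 6

Derivation:
Op 1: C3 read [C3 read from I: no other sharers -> C3=E (exclusive)] -> [I,I,I,E] [MISS #1: read from I]
Op 2: C1 write [C1 write: invalidate ['C3=E'] -> C1=M] -> [I,M,I,I] [MISS #2: write from I]
Op 3: C0 write [C0 write: invalidate ['C1=M'] -> C0=M] -> [M,I,I,I] [MISS #3: write from I]
Op 4: C0 read [C0 read: already in M, no change] -> [M,I,I,I] [hit: read from M]
Op 5: C3 write [C3 write: invalidate ['C0=M'] -> C3=M] -> [I,I,I,M] [MISS #4: write from I]
Op 6: C1 write [C1 write: invalidate ['C3=M'] -> C1=M] -> [I,M,I,I] [MISS #5: write from I]
Op 7: C2 read [C2 read from I: others=['C1=M'] -> C2=S, others downsized to S] -> [I,S,S,I] [MISS #6: read from I]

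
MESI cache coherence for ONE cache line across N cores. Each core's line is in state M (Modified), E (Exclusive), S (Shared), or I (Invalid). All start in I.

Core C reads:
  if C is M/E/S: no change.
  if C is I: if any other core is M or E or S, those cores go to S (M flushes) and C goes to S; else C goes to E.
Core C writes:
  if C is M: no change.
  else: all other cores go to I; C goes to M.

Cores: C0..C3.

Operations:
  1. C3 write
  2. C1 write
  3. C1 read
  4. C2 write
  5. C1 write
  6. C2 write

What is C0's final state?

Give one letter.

Answer: I

Derivation:
Op 1: C3 write [C3 write: invalidate none -> C3=M] -> [I,I,I,M]
Op 2: C1 write [C1 write: invalidate ['C3=M'] -> C1=M] -> [I,M,I,I]
Op 3: C1 read [C1 read: already in M, no change] -> [I,M,I,I]
Op 4: C2 write [C2 write: invalidate ['C1=M'] -> C2=M] -> [I,I,M,I]
Op 5: C1 write [C1 write: invalidate ['C2=M'] -> C1=M] -> [I,M,I,I]
Op 6: C2 write [C2 write: invalidate ['C1=M'] -> C2=M] -> [I,I,M,I]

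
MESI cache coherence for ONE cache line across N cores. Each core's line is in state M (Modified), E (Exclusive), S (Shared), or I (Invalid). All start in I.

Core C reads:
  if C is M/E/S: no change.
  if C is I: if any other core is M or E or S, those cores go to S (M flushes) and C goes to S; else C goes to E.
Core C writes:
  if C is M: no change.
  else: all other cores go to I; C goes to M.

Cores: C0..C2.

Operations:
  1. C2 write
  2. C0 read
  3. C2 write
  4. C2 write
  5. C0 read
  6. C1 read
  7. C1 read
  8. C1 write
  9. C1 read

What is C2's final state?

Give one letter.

Op 1: C2 write [C2 write: invalidate none -> C2=M] -> [I,I,M]
Op 2: C0 read [C0 read from I: others=['C2=M'] -> C0=S, others downsized to S] -> [S,I,S]
Op 3: C2 write [C2 write: invalidate ['C0=S'] -> C2=M] -> [I,I,M]
Op 4: C2 write [C2 write: already M (modified), no change] -> [I,I,M]
Op 5: C0 read [C0 read from I: others=['C2=M'] -> C0=S, others downsized to S] -> [S,I,S]
Op 6: C1 read [C1 read from I: others=['C0=S', 'C2=S'] -> C1=S, others downsized to S] -> [S,S,S]
Op 7: C1 read [C1 read: already in S, no change] -> [S,S,S]
Op 8: C1 write [C1 write: invalidate ['C0=S', 'C2=S'] -> C1=M] -> [I,M,I]
Op 9: C1 read [C1 read: already in M, no change] -> [I,M,I]

Answer: I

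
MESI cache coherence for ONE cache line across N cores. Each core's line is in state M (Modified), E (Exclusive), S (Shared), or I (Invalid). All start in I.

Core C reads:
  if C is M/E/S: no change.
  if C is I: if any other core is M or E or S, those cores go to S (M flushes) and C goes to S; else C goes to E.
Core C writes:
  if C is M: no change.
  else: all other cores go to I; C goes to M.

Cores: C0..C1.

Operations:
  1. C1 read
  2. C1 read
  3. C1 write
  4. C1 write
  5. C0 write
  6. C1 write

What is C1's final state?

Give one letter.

Answer: M

Derivation:
Op 1: C1 read [C1 read from I: no other sharers -> C1=E (exclusive)] -> [I,E]
Op 2: C1 read [C1 read: already in E, no change] -> [I,E]
Op 3: C1 write [C1 write: invalidate none -> C1=M] -> [I,M]
Op 4: C1 write [C1 write: already M (modified), no change] -> [I,M]
Op 5: C0 write [C0 write: invalidate ['C1=M'] -> C0=M] -> [M,I]
Op 6: C1 write [C1 write: invalidate ['C0=M'] -> C1=M] -> [I,M]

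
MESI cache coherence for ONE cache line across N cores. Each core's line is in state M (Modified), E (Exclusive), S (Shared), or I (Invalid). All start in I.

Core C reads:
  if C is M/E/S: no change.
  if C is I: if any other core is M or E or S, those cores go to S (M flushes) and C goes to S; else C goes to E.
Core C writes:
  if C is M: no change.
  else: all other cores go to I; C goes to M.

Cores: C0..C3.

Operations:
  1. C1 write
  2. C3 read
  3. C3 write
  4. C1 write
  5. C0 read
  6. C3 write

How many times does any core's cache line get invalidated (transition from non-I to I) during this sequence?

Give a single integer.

Op 1: C1 write [C1 write: invalidate none -> C1=M] -> [I,M,I,I] (invalidations this op: 0; running total: 0)
Op 2: C3 read [C3 read from I: others=['C1=M'] -> C3=S, others downsized to S] -> [I,S,I,S] (invalidations this op: 0; running total: 0)
Op 3: C3 write [C3 write: invalidate ['C1=S'] -> C3=M] -> [I,I,I,M] (invalidations this op: 1; running total: 1)
Op 4: C1 write [C1 write: invalidate ['C3=M'] -> C1=M] -> [I,M,I,I] (invalidations this op: 1; running total: 2)
Op 5: C0 read [C0 read from I: others=['C1=M'] -> C0=S, others downsized to S] -> [S,S,I,I] (invalidations this op: 0; running total: 2)
Op 6: C3 write [C3 write: invalidate ['C0=S', 'C1=S'] -> C3=M] -> [I,I,I,M] (invalidations this op: 2; running total: 4)

Answer: 4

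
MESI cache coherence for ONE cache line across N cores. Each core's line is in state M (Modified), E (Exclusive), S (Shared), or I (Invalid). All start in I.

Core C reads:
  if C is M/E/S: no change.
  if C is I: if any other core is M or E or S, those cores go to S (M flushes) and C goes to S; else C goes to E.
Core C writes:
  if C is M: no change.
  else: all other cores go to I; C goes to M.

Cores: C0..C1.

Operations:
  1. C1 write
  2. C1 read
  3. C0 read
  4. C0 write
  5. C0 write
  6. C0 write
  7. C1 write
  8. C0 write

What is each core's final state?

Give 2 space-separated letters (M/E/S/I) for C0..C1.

Answer: M I

Derivation:
Op 1: C1 write [C1 write: invalidate none -> C1=M] -> [I,M]
Op 2: C1 read [C1 read: already in M, no change] -> [I,M]
Op 3: C0 read [C0 read from I: others=['C1=M'] -> C0=S, others downsized to S] -> [S,S]
Op 4: C0 write [C0 write: invalidate ['C1=S'] -> C0=M] -> [M,I]
Op 5: C0 write [C0 write: already M (modified), no change] -> [M,I]
Op 6: C0 write [C0 write: already M (modified), no change] -> [M,I]
Op 7: C1 write [C1 write: invalidate ['C0=M'] -> C1=M] -> [I,M]
Op 8: C0 write [C0 write: invalidate ['C1=M'] -> C0=M] -> [M,I]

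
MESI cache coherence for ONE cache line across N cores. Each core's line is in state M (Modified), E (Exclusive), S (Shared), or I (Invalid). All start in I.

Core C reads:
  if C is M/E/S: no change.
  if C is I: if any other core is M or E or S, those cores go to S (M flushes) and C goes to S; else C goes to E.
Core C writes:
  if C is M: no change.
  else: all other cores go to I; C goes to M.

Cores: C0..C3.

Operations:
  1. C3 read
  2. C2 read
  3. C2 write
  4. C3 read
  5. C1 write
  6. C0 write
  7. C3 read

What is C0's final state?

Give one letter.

Answer: S

Derivation:
Op 1: C3 read [C3 read from I: no other sharers -> C3=E (exclusive)] -> [I,I,I,E]
Op 2: C2 read [C2 read from I: others=['C3=E'] -> C2=S, others downsized to S] -> [I,I,S,S]
Op 3: C2 write [C2 write: invalidate ['C3=S'] -> C2=M] -> [I,I,M,I]
Op 4: C3 read [C3 read from I: others=['C2=M'] -> C3=S, others downsized to S] -> [I,I,S,S]
Op 5: C1 write [C1 write: invalidate ['C2=S', 'C3=S'] -> C1=M] -> [I,M,I,I]
Op 6: C0 write [C0 write: invalidate ['C1=M'] -> C0=M] -> [M,I,I,I]
Op 7: C3 read [C3 read from I: others=['C0=M'] -> C3=S, others downsized to S] -> [S,I,I,S]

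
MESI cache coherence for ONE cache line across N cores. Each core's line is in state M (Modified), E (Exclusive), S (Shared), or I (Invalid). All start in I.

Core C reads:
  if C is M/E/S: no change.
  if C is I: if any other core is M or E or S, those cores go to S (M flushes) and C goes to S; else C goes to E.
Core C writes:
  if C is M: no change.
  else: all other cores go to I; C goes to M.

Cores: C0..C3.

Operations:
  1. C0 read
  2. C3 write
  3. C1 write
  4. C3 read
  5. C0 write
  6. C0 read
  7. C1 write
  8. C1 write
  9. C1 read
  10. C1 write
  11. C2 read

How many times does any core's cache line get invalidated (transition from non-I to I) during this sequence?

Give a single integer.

Op 1: C0 read [C0 read from I: no other sharers -> C0=E (exclusive)] -> [E,I,I,I] (invalidations this op: 0; running total: 0)
Op 2: C3 write [C3 write: invalidate ['C0=E'] -> C3=M] -> [I,I,I,M] (invalidations this op: 1; running total: 1)
Op 3: C1 write [C1 write: invalidate ['C3=M'] -> C1=M] -> [I,M,I,I] (invalidations this op: 1; running total: 2)
Op 4: C3 read [C3 read from I: others=['C1=M'] -> C3=S, others downsized to S] -> [I,S,I,S] (invalidations this op: 0; running total: 2)
Op 5: C0 write [C0 write: invalidate ['C1=S', 'C3=S'] -> C0=M] -> [M,I,I,I] (invalidations this op: 2; running total: 4)
Op 6: C0 read [C0 read: already in M, no change] -> [M,I,I,I] (invalidations this op: 0; running total: 4)
Op 7: C1 write [C1 write: invalidate ['C0=M'] -> C1=M] -> [I,M,I,I] (invalidations this op: 1; running total: 5)
Op 8: C1 write [C1 write: already M (modified), no change] -> [I,M,I,I] (invalidations this op: 0; running total: 5)
Op 9: C1 read [C1 read: already in M, no change] -> [I,M,I,I] (invalidations this op: 0; running total: 5)
Op 10: C1 write [C1 write: already M (modified), no change] -> [I,M,I,I] (invalidations this op: 0; running total: 5)
Op 11: C2 read [C2 read from I: others=['C1=M'] -> C2=S, others downsized to S] -> [I,S,S,I] (invalidations this op: 0; running total: 5)

Answer: 5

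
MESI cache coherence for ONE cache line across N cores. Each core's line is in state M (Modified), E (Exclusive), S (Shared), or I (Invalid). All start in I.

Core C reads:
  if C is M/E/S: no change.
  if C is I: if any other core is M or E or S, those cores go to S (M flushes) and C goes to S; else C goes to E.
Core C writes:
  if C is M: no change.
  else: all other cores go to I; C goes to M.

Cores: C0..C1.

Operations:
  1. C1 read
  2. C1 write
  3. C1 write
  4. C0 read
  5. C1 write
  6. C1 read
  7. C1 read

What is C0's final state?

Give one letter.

Answer: I

Derivation:
Op 1: C1 read [C1 read from I: no other sharers -> C1=E (exclusive)] -> [I,E]
Op 2: C1 write [C1 write: invalidate none -> C1=M] -> [I,M]
Op 3: C1 write [C1 write: already M (modified), no change] -> [I,M]
Op 4: C0 read [C0 read from I: others=['C1=M'] -> C0=S, others downsized to S] -> [S,S]
Op 5: C1 write [C1 write: invalidate ['C0=S'] -> C1=M] -> [I,M]
Op 6: C1 read [C1 read: already in M, no change] -> [I,M]
Op 7: C1 read [C1 read: already in M, no change] -> [I,M]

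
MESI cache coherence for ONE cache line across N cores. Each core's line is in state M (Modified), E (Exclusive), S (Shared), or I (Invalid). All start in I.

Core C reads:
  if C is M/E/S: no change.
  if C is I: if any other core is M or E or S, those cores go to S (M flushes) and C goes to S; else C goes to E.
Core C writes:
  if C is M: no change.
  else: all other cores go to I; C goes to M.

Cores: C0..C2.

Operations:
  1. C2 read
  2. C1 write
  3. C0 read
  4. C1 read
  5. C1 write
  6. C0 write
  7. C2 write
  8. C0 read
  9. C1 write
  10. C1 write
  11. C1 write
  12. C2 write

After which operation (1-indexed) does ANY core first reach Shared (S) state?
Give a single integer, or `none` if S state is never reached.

Op 1: C2 read [C2 read from I: no other sharers -> C2=E (exclusive)] -> [I,I,E]
Op 2: C1 write [C1 write: invalidate ['C2=E'] -> C1=M] -> [I,M,I]
Op 3: C0 read [C0 read from I: others=['C1=M'] -> C0=S, others downsized to S] -> [S,S,I]
  -> First S state at op 3; remaining ops need not be traced.

Answer: 3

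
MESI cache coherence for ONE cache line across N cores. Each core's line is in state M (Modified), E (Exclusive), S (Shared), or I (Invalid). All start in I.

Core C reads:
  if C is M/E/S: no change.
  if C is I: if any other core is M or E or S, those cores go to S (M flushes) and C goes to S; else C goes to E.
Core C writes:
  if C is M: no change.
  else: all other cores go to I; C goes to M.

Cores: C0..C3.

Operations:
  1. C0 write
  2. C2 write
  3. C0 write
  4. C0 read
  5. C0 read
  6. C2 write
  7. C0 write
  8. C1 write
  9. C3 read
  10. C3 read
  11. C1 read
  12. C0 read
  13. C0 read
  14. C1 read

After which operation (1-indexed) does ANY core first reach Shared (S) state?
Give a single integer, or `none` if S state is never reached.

Answer: 9

Derivation:
Op 1: C0 write [C0 write: invalidate none -> C0=M] -> [M,I,I,I]
Op 2: C2 write [C2 write: invalidate ['C0=M'] -> C2=M] -> [I,I,M,I]
Op 3: C0 write [C0 write: invalidate ['C2=M'] -> C0=M] -> [M,I,I,I]
Op 4: C0 read [C0 read: already in M, no change] -> [M,I,I,I]
Op 5: C0 read [C0 read: already in M, no change] -> [M,I,I,I]
Op 6: C2 write [C2 write: invalidate ['C0=M'] -> C2=M] -> [I,I,M,I]
Op 7: C0 write [C0 write: invalidate ['C2=M'] -> C0=M] -> [M,I,I,I]
Op 8: C1 write [C1 write: invalidate ['C0=M'] -> C1=M] -> [I,M,I,I]
Op 9: C3 read [C3 read from I: others=['C1=M'] -> C3=S, others downsized to S] -> [I,S,I,S]
  -> First S state at op 9; remaining ops need not be traced.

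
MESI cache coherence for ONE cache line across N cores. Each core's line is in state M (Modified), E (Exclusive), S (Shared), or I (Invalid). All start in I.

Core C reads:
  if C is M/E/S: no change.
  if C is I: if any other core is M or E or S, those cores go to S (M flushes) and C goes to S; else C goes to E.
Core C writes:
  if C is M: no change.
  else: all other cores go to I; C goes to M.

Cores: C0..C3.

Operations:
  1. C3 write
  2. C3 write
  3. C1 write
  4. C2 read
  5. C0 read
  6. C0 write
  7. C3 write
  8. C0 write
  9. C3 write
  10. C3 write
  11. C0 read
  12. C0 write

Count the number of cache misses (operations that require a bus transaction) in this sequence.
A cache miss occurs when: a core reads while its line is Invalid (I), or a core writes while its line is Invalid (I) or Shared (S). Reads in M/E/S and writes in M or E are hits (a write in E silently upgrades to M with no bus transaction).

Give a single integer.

Op 1: C3 write [C3 write: invalidate none -> C3=M] -> [I,I,I,M] [MISS #1: write from I]
Op 2: C3 write [C3 write: already M (modified), no change] -> [I,I,I,M] [hit: write from M]
Op 3: C1 write [C1 write: invalidate ['C3=M'] -> C1=M] -> [I,M,I,I] [MISS #2: write from I]
Op 4: C2 read [C2 read from I: others=['C1=M'] -> C2=S, others downsized to S] -> [I,S,S,I] [MISS #3: read from I]
Op 5: C0 read [C0 read from I: others=['C1=S', 'C2=S'] -> C0=S, others downsized to S] -> [S,S,S,I] [MISS #4: read from I]
Op 6: C0 write [C0 write: invalidate ['C1=S', 'C2=S'] -> C0=M] -> [M,I,I,I] [MISS #5: write from S]
Op 7: C3 write [C3 write: invalidate ['C0=M'] -> C3=M] -> [I,I,I,M] [MISS #6: write from I]
Op 8: C0 write [C0 write: invalidate ['C3=M'] -> C0=M] -> [M,I,I,I] [MISS #7: write from I]
Op 9: C3 write [C3 write: invalidate ['C0=M'] -> C3=M] -> [I,I,I,M] [MISS #8: write from I]
Op 10: C3 write [C3 write: already M (modified), no change] -> [I,I,I,M] [hit: write from M]
Op 11: C0 read [C0 read from I: others=['C3=M'] -> C0=S, others downsized to S] -> [S,I,I,S] [MISS #9: read from I]
Op 12: C0 write [C0 write: invalidate ['C3=S'] -> C0=M] -> [M,I,I,I] [MISS #10: write from S]

Answer: 10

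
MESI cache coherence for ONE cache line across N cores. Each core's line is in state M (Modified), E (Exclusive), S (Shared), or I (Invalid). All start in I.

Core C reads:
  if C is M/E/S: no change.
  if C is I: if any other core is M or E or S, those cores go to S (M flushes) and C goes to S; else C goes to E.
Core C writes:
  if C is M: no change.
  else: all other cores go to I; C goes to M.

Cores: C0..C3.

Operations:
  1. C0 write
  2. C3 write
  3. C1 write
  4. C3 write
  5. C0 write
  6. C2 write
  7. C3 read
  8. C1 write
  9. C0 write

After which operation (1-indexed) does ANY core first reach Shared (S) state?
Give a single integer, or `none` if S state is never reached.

Op 1: C0 write [C0 write: invalidate none -> C0=M] -> [M,I,I,I]
Op 2: C3 write [C3 write: invalidate ['C0=M'] -> C3=M] -> [I,I,I,M]
Op 3: C1 write [C1 write: invalidate ['C3=M'] -> C1=M] -> [I,M,I,I]
Op 4: C3 write [C3 write: invalidate ['C1=M'] -> C3=M] -> [I,I,I,M]
Op 5: C0 write [C0 write: invalidate ['C3=M'] -> C0=M] -> [M,I,I,I]
Op 6: C2 write [C2 write: invalidate ['C0=M'] -> C2=M] -> [I,I,M,I]
Op 7: C3 read [C3 read from I: others=['C2=M'] -> C3=S, others downsized to S] -> [I,I,S,S]
  -> First S state at op 7; remaining ops need not be traced.

Answer: 7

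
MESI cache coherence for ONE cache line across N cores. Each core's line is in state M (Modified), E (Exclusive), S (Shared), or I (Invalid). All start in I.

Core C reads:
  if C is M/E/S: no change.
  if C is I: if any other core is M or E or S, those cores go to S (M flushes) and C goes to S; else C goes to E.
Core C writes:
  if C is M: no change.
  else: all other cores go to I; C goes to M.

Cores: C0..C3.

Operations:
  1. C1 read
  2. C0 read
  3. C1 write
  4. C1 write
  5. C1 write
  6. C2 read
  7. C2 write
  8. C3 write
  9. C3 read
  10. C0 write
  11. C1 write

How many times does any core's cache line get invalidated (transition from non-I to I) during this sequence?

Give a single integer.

Op 1: C1 read [C1 read from I: no other sharers -> C1=E (exclusive)] -> [I,E,I,I] (invalidations this op: 0; running total: 0)
Op 2: C0 read [C0 read from I: others=['C1=E'] -> C0=S, others downsized to S] -> [S,S,I,I] (invalidations this op: 0; running total: 0)
Op 3: C1 write [C1 write: invalidate ['C0=S'] -> C1=M] -> [I,M,I,I] (invalidations this op: 1; running total: 1)
Op 4: C1 write [C1 write: already M (modified), no change] -> [I,M,I,I] (invalidations this op: 0; running total: 1)
Op 5: C1 write [C1 write: already M (modified), no change] -> [I,M,I,I] (invalidations this op: 0; running total: 1)
Op 6: C2 read [C2 read from I: others=['C1=M'] -> C2=S, others downsized to S] -> [I,S,S,I] (invalidations this op: 0; running total: 1)
Op 7: C2 write [C2 write: invalidate ['C1=S'] -> C2=M] -> [I,I,M,I] (invalidations this op: 1; running total: 2)
Op 8: C3 write [C3 write: invalidate ['C2=M'] -> C3=M] -> [I,I,I,M] (invalidations this op: 1; running total: 3)
Op 9: C3 read [C3 read: already in M, no change] -> [I,I,I,M] (invalidations this op: 0; running total: 3)
Op 10: C0 write [C0 write: invalidate ['C3=M'] -> C0=M] -> [M,I,I,I] (invalidations this op: 1; running total: 4)
Op 11: C1 write [C1 write: invalidate ['C0=M'] -> C1=M] -> [I,M,I,I] (invalidations this op: 1; running total: 5)

Answer: 5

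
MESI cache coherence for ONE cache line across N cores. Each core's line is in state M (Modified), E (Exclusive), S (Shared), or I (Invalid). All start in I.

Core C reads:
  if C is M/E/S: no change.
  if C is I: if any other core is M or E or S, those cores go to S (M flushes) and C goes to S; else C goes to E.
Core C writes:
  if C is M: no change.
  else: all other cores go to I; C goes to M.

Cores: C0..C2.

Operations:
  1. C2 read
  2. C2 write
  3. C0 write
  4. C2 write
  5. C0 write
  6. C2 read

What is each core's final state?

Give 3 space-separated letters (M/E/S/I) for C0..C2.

Answer: S I S

Derivation:
Op 1: C2 read [C2 read from I: no other sharers -> C2=E (exclusive)] -> [I,I,E]
Op 2: C2 write [C2 write: invalidate none -> C2=M] -> [I,I,M]
Op 3: C0 write [C0 write: invalidate ['C2=M'] -> C0=M] -> [M,I,I]
Op 4: C2 write [C2 write: invalidate ['C0=M'] -> C2=M] -> [I,I,M]
Op 5: C0 write [C0 write: invalidate ['C2=M'] -> C0=M] -> [M,I,I]
Op 6: C2 read [C2 read from I: others=['C0=M'] -> C2=S, others downsized to S] -> [S,I,S]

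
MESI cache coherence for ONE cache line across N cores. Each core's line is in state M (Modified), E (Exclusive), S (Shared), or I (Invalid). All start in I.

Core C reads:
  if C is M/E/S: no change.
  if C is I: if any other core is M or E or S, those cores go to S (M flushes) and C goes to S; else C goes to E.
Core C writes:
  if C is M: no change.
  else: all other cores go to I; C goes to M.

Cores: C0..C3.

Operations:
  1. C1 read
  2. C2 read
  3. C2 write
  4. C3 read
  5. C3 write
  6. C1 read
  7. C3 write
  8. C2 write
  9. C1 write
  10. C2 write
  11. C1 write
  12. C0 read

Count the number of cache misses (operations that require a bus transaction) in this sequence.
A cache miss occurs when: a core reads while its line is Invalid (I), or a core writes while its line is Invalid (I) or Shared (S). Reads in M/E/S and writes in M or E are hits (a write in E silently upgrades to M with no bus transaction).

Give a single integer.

Answer: 12

Derivation:
Op 1: C1 read [C1 read from I: no other sharers -> C1=E (exclusive)] -> [I,E,I,I] [MISS #1: read from I]
Op 2: C2 read [C2 read from I: others=['C1=E'] -> C2=S, others downsized to S] -> [I,S,S,I] [MISS #2: read from I]
Op 3: C2 write [C2 write: invalidate ['C1=S'] -> C2=M] -> [I,I,M,I] [MISS #3: write from S]
Op 4: C3 read [C3 read from I: others=['C2=M'] -> C3=S, others downsized to S] -> [I,I,S,S] [MISS #4: read from I]
Op 5: C3 write [C3 write: invalidate ['C2=S'] -> C3=M] -> [I,I,I,M] [MISS #5: write from S]
Op 6: C1 read [C1 read from I: others=['C3=M'] -> C1=S, others downsized to S] -> [I,S,I,S] [MISS #6: read from I]
Op 7: C3 write [C3 write: invalidate ['C1=S'] -> C3=M] -> [I,I,I,M] [MISS #7: write from S]
Op 8: C2 write [C2 write: invalidate ['C3=M'] -> C2=M] -> [I,I,M,I] [MISS #8: write from I]
Op 9: C1 write [C1 write: invalidate ['C2=M'] -> C1=M] -> [I,M,I,I] [MISS #9: write from I]
Op 10: C2 write [C2 write: invalidate ['C1=M'] -> C2=M] -> [I,I,M,I] [MISS #10: write from I]
Op 11: C1 write [C1 write: invalidate ['C2=M'] -> C1=M] -> [I,M,I,I] [MISS #11: write from I]
Op 12: C0 read [C0 read from I: others=['C1=M'] -> C0=S, others downsized to S] -> [S,S,I,I] [MISS #12: read from I]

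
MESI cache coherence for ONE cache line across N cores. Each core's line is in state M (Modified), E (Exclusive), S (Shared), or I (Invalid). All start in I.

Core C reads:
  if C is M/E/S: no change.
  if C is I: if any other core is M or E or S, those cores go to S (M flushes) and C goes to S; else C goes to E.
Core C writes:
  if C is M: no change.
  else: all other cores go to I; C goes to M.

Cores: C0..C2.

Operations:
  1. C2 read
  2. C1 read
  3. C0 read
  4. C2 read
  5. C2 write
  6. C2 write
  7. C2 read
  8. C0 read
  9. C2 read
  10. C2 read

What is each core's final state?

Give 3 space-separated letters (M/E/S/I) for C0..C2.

Op 1: C2 read [C2 read from I: no other sharers -> C2=E (exclusive)] -> [I,I,E]
Op 2: C1 read [C1 read from I: others=['C2=E'] -> C1=S, others downsized to S] -> [I,S,S]
Op 3: C0 read [C0 read from I: others=['C1=S', 'C2=S'] -> C0=S, others downsized to S] -> [S,S,S]
Op 4: C2 read [C2 read: already in S, no change] -> [S,S,S]
Op 5: C2 write [C2 write: invalidate ['C0=S', 'C1=S'] -> C2=M] -> [I,I,M]
Op 6: C2 write [C2 write: already M (modified), no change] -> [I,I,M]
Op 7: C2 read [C2 read: already in M, no change] -> [I,I,M]
Op 8: C0 read [C0 read from I: others=['C2=M'] -> C0=S, others downsized to S] -> [S,I,S]
Op 9: C2 read [C2 read: already in S, no change] -> [S,I,S]
Op 10: C2 read [C2 read: already in S, no change] -> [S,I,S]

Answer: S I S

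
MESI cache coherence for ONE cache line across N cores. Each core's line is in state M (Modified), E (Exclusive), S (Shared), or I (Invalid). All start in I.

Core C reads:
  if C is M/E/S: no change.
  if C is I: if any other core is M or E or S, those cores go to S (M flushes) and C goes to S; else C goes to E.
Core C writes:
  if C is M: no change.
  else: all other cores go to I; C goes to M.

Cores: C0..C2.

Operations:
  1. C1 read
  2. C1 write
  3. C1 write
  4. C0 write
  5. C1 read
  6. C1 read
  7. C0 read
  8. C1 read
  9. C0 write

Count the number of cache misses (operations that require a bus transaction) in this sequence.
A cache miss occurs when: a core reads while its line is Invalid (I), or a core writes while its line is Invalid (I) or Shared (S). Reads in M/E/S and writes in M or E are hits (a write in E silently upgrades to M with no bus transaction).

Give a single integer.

Op 1: C1 read [C1 read from I: no other sharers -> C1=E (exclusive)] -> [I,E,I] [MISS #1: read from I]
Op 2: C1 write [C1 write: invalidate none -> C1=M] -> [I,M,I] [hit: write from E is a silent E->M upgrade, no bus transaction]
Op 3: C1 write [C1 write: already M (modified), no change] -> [I,M,I] [hit: write from M]
Op 4: C0 write [C0 write: invalidate ['C1=M'] -> C0=M] -> [M,I,I] [MISS #2: write from I]
Op 5: C1 read [C1 read from I: others=['C0=M'] -> C1=S, others downsized to S] -> [S,S,I] [MISS #3: read from I]
Op 6: C1 read [C1 read: already in S, no change] -> [S,S,I] [hit: read from S]
Op 7: C0 read [C0 read: already in S, no change] -> [S,S,I] [hit: read from S]
Op 8: C1 read [C1 read: already in S, no change] -> [S,S,I] [hit: read from S]
Op 9: C0 write [C0 write: invalidate ['C1=S'] -> C0=M] -> [M,I,I] [MISS #4: write from S]

Answer: 4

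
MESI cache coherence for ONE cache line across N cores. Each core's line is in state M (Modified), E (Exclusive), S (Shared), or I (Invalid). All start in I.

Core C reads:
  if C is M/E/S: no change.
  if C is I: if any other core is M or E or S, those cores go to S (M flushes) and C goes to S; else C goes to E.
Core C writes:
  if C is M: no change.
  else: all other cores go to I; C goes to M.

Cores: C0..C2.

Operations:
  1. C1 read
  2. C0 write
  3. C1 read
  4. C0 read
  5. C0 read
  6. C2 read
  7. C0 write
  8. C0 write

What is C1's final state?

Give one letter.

Op 1: C1 read [C1 read from I: no other sharers -> C1=E (exclusive)] -> [I,E,I]
Op 2: C0 write [C0 write: invalidate ['C1=E'] -> C0=M] -> [M,I,I]
Op 3: C1 read [C1 read from I: others=['C0=M'] -> C1=S, others downsized to S] -> [S,S,I]
Op 4: C0 read [C0 read: already in S, no change] -> [S,S,I]
Op 5: C0 read [C0 read: already in S, no change] -> [S,S,I]
Op 6: C2 read [C2 read from I: others=['C0=S', 'C1=S'] -> C2=S, others downsized to S] -> [S,S,S]
Op 7: C0 write [C0 write: invalidate ['C1=S', 'C2=S'] -> C0=M] -> [M,I,I]
Op 8: C0 write [C0 write: already M (modified), no change] -> [M,I,I]

Answer: I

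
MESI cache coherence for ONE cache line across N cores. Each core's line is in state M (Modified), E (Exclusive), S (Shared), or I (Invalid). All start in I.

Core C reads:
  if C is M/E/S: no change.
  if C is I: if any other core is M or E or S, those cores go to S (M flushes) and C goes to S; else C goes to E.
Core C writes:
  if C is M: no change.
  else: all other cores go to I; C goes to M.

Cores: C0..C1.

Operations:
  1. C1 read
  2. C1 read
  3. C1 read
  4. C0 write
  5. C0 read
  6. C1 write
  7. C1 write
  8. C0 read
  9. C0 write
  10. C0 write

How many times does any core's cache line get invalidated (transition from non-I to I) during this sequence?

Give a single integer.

Answer: 3

Derivation:
Op 1: C1 read [C1 read from I: no other sharers -> C1=E (exclusive)] -> [I,E] (invalidations this op: 0; running total: 0)
Op 2: C1 read [C1 read: already in E, no change] -> [I,E] (invalidations this op: 0; running total: 0)
Op 3: C1 read [C1 read: already in E, no change] -> [I,E] (invalidations this op: 0; running total: 0)
Op 4: C0 write [C0 write: invalidate ['C1=E'] -> C0=M] -> [M,I] (invalidations this op: 1; running total: 1)
Op 5: C0 read [C0 read: already in M, no change] -> [M,I] (invalidations this op: 0; running total: 1)
Op 6: C1 write [C1 write: invalidate ['C0=M'] -> C1=M] -> [I,M] (invalidations this op: 1; running total: 2)
Op 7: C1 write [C1 write: already M (modified), no change] -> [I,M] (invalidations this op: 0; running total: 2)
Op 8: C0 read [C0 read from I: others=['C1=M'] -> C0=S, others downsized to S] -> [S,S] (invalidations this op: 0; running total: 2)
Op 9: C0 write [C0 write: invalidate ['C1=S'] -> C0=M] -> [M,I] (invalidations this op: 1; running total: 3)
Op 10: C0 write [C0 write: already M (modified), no change] -> [M,I] (invalidations this op: 0; running total: 3)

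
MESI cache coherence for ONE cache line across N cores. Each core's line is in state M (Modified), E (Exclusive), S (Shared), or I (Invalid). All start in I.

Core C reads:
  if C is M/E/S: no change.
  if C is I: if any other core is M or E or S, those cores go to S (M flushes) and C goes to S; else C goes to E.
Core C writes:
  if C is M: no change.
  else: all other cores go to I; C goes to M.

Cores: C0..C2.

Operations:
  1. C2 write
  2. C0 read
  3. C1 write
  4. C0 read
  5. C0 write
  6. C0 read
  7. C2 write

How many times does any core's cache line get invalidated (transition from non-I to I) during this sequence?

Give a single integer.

Op 1: C2 write [C2 write: invalidate none -> C2=M] -> [I,I,M] (invalidations this op: 0; running total: 0)
Op 2: C0 read [C0 read from I: others=['C2=M'] -> C0=S, others downsized to S] -> [S,I,S] (invalidations this op: 0; running total: 0)
Op 3: C1 write [C1 write: invalidate ['C0=S', 'C2=S'] -> C1=M] -> [I,M,I] (invalidations this op: 2; running total: 2)
Op 4: C0 read [C0 read from I: others=['C1=M'] -> C0=S, others downsized to S] -> [S,S,I] (invalidations this op: 0; running total: 2)
Op 5: C0 write [C0 write: invalidate ['C1=S'] -> C0=M] -> [M,I,I] (invalidations this op: 1; running total: 3)
Op 6: C0 read [C0 read: already in M, no change] -> [M,I,I] (invalidations this op: 0; running total: 3)
Op 7: C2 write [C2 write: invalidate ['C0=M'] -> C2=M] -> [I,I,M] (invalidations this op: 1; running total: 4)

Answer: 4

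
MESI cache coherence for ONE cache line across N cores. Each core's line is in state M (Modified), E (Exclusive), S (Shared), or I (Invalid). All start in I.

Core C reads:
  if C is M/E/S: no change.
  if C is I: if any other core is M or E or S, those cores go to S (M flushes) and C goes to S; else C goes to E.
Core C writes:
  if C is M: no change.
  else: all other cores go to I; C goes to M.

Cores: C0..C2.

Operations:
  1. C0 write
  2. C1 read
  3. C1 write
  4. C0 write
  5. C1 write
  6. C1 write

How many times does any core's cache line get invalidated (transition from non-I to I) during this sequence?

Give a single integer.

Answer: 3

Derivation:
Op 1: C0 write [C0 write: invalidate none -> C0=M] -> [M,I,I] (invalidations this op: 0; running total: 0)
Op 2: C1 read [C1 read from I: others=['C0=M'] -> C1=S, others downsized to S] -> [S,S,I] (invalidations this op: 0; running total: 0)
Op 3: C1 write [C1 write: invalidate ['C0=S'] -> C1=M] -> [I,M,I] (invalidations this op: 1; running total: 1)
Op 4: C0 write [C0 write: invalidate ['C1=M'] -> C0=M] -> [M,I,I] (invalidations this op: 1; running total: 2)
Op 5: C1 write [C1 write: invalidate ['C0=M'] -> C1=M] -> [I,M,I] (invalidations this op: 1; running total: 3)
Op 6: C1 write [C1 write: already M (modified), no change] -> [I,M,I] (invalidations this op: 0; running total: 3)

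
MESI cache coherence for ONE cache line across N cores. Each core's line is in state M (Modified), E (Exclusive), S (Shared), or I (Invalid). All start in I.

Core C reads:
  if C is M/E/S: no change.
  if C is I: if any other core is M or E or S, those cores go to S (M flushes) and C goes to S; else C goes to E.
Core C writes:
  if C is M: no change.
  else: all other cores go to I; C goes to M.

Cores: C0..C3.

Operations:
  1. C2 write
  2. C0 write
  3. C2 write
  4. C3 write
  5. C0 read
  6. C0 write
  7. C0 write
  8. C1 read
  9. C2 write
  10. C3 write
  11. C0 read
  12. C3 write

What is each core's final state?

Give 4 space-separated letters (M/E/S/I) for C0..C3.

Op 1: C2 write [C2 write: invalidate none -> C2=M] -> [I,I,M,I]
Op 2: C0 write [C0 write: invalidate ['C2=M'] -> C0=M] -> [M,I,I,I]
Op 3: C2 write [C2 write: invalidate ['C0=M'] -> C2=M] -> [I,I,M,I]
Op 4: C3 write [C3 write: invalidate ['C2=M'] -> C3=M] -> [I,I,I,M]
Op 5: C0 read [C0 read from I: others=['C3=M'] -> C0=S, others downsized to S] -> [S,I,I,S]
Op 6: C0 write [C0 write: invalidate ['C3=S'] -> C0=M] -> [M,I,I,I]
Op 7: C0 write [C0 write: already M (modified), no change] -> [M,I,I,I]
Op 8: C1 read [C1 read from I: others=['C0=M'] -> C1=S, others downsized to S] -> [S,S,I,I]
Op 9: C2 write [C2 write: invalidate ['C0=S', 'C1=S'] -> C2=M] -> [I,I,M,I]
Op 10: C3 write [C3 write: invalidate ['C2=M'] -> C3=M] -> [I,I,I,M]
Op 11: C0 read [C0 read from I: others=['C3=M'] -> C0=S, others downsized to S] -> [S,I,I,S]
Op 12: C3 write [C3 write: invalidate ['C0=S'] -> C3=M] -> [I,I,I,M]

Answer: I I I M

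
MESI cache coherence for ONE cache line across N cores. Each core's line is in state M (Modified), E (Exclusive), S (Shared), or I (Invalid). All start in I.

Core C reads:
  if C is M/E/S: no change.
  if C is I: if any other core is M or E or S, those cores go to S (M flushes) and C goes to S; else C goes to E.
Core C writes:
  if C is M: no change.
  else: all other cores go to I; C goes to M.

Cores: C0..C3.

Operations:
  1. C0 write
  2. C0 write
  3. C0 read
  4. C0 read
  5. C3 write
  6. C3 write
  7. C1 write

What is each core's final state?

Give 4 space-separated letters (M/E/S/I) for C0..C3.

Op 1: C0 write [C0 write: invalidate none -> C0=M] -> [M,I,I,I]
Op 2: C0 write [C0 write: already M (modified), no change] -> [M,I,I,I]
Op 3: C0 read [C0 read: already in M, no change] -> [M,I,I,I]
Op 4: C0 read [C0 read: already in M, no change] -> [M,I,I,I]
Op 5: C3 write [C3 write: invalidate ['C0=M'] -> C3=M] -> [I,I,I,M]
Op 6: C3 write [C3 write: already M (modified), no change] -> [I,I,I,M]
Op 7: C1 write [C1 write: invalidate ['C3=M'] -> C1=M] -> [I,M,I,I]

Answer: I M I I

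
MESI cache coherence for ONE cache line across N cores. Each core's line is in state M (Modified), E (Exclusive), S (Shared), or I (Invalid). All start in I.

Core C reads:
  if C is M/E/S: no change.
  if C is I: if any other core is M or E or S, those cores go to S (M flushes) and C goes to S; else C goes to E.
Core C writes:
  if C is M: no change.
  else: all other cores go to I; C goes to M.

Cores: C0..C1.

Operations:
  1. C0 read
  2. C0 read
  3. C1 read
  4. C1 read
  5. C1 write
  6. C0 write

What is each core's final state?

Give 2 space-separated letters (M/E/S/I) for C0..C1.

Answer: M I

Derivation:
Op 1: C0 read [C0 read from I: no other sharers -> C0=E (exclusive)] -> [E,I]
Op 2: C0 read [C0 read: already in E, no change] -> [E,I]
Op 3: C1 read [C1 read from I: others=['C0=E'] -> C1=S, others downsized to S] -> [S,S]
Op 4: C1 read [C1 read: already in S, no change] -> [S,S]
Op 5: C1 write [C1 write: invalidate ['C0=S'] -> C1=M] -> [I,M]
Op 6: C0 write [C0 write: invalidate ['C1=M'] -> C0=M] -> [M,I]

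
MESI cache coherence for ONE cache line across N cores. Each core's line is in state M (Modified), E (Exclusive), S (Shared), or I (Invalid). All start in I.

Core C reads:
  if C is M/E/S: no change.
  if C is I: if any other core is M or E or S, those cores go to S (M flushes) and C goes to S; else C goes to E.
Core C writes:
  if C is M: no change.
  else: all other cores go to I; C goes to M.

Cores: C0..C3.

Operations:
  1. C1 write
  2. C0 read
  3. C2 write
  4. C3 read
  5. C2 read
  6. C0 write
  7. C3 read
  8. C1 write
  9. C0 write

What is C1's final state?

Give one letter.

Op 1: C1 write [C1 write: invalidate none -> C1=M] -> [I,M,I,I]
Op 2: C0 read [C0 read from I: others=['C1=M'] -> C0=S, others downsized to S] -> [S,S,I,I]
Op 3: C2 write [C2 write: invalidate ['C0=S', 'C1=S'] -> C2=M] -> [I,I,M,I]
Op 4: C3 read [C3 read from I: others=['C2=M'] -> C3=S, others downsized to S] -> [I,I,S,S]
Op 5: C2 read [C2 read: already in S, no change] -> [I,I,S,S]
Op 6: C0 write [C0 write: invalidate ['C2=S', 'C3=S'] -> C0=M] -> [M,I,I,I]
Op 7: C3 read [C3 read from I: others=['C0=M'] -> C3=S, others downsized to S] -> [S,I,I,S]
Op 8: C1 write [C1 write: invalidate ['C0=S', 'C3=S'] -> C1=M] -> [I,M,I,I]
Op 9: C0 write [C0 write: invalidate ['C1=M'] -> C0=M] -> [M,I,I,I]

Answer: I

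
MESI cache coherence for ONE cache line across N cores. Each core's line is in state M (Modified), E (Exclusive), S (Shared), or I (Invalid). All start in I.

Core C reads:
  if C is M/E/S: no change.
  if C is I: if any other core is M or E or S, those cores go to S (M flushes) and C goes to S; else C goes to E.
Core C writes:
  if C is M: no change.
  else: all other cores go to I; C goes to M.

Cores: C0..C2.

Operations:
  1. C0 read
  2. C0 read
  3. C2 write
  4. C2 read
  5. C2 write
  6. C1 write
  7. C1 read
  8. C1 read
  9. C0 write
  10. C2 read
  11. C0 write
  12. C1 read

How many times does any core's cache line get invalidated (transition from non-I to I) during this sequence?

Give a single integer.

Op 1: C0 read [C0 read from I: no other sharers -> C0=E (exclusive)] -> [E,I,I] (invalidations this op: 0; running total: 0)
Op 2: C0 read [C0 read: already in E, no change] -> [E,I,I] (invalidations this op: 0; running total: 0)
Op 3: C2 write [C2 write: invalidate ['C0=E'] -> C2=M] -> [I,I,M] (invalidations this op: 1; running total: 1)
Op 4: C2 read [C2 read: already in M, no change] -> [I,I,M] (invalidations this op: 0; running total: 1)
Op 5: C2 write [C2 write: already M (modified), no change] -> [I,I,M] (invalidations this op: 0; running total: 1)
Op 6: C1 write [C1 write: invalidate ['C2=M'] -> C1=M] -> [I,M,I] (invalidations this op: 1; running total: 2)
Op 7: C1 read [C1 read: already in M, no change] -> [I,M,I] (invalidations this op: 0; running total: 2)
Op 8: C1 read [C1 read: already in M, no change] -> [I,M,I] (invalidations this op: 0; running total: 2)
Op 9: C0 write [C0 write: invalidate ['C1=M'] -> C0=M] -> [M,I,I] (invalidations this op: 1; running total: 3)
Op 10: C2 read [C2 read from I: others=['C0=M'] -> C2=S, others downsized to S] -> [S,I,S] (invalidations this op: 0; running total: 3)
Op 11: C0 write [C0 write: invalidate ['C2=S'] -> C0=M] -> [M,I,I] (invalidations this op: 1; running total: 4)
Op 12: C1 read [C1 read from I: others=['C0=M'] -> C1=S, others downsized to S] -> [S,S,I] (invalidations this op: 0; running total: 4)

Answer: 4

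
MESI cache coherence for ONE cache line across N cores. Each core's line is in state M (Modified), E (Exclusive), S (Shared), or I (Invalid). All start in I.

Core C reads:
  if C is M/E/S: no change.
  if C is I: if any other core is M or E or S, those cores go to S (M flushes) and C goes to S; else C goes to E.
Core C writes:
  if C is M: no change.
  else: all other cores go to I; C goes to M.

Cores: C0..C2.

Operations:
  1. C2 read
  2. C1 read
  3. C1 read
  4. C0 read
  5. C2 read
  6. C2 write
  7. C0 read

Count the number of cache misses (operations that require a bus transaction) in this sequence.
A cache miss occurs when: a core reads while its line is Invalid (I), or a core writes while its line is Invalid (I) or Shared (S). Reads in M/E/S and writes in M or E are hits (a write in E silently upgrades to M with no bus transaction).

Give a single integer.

Answer: 5

Derivation:
Op 1: C2 read [C2 read from I: no other sharers -> C2=E (exclusive)] -> [I,I,E] [MISS #1: read from I]
Op 2: C1 read [C1 read from I: others=['C2=E'] -> C1=S, others downsized to S] -> [I,S,S] [MISS #2: read from I]
Op 3: C1 read [C1 read: already in S, no change] -> [I,S,S] [hit: read from S]
Op 4: C0 read [C0 read from I: others=['C1=S', 'C2=S'] -> C0=S, others downsized to S] -> [S,S,S] [MISS #3: read from I]
Op 5: C2 read [C2 read: already in S, no change] -> [S,S,S] [hit: read from S]
Op 6: C2 write [C2 write: invalidate ['C0=S', 'C1=S'] -> C2=M] -> [I,I,M] [MISS #4: write from S]
Op 7: C0 read [C0 read from I: others=['C2=M'] -> C0=S, others downsized to S] -> [S,I,S] [MISS #5: read from I]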